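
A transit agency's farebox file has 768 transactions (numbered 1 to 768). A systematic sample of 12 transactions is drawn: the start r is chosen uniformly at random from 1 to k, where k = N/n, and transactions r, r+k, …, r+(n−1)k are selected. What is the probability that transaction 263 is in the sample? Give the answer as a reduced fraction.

1/64

k = 768/12 = 64.
Transaction 263 is selected iff r ≡ 263 (mod 64); exactly one such r in {1,…,64}.
Inclusion probability = 1/64.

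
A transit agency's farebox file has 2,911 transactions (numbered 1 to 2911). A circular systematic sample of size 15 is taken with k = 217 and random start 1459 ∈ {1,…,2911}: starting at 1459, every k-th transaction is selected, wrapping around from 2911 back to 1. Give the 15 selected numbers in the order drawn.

Selection 1: 1459
Selection 2: 1459 + 217 = 1676
Selection 3: 1676 + 217 = 1893
Selection 4: 1893 + 217 = 2110
Selection 5: 2110 + 217 = 2327
Selection 6: 2327 + 217 = 2544
Selection 7: 2544 + 217 = 2761
Selection 8: 2761 + 217 = 2978 → 2978 − 2911 = 67
Selection 9: 67 + 217 = 284
Selection 10: 284 + 217 = 501
Selection 11: 501 + 217 = 718
Selection 12: 718 + 217 = 935
Selection 13: 935 + 217 = 1152
Selection 14: 1152 + 217 = 1369
Selection 15: 1369 + 217 = 1586

1459, 1676, 1893, 2110, 2327, 2544, 2761, 67, 284, 501, 718, 935, 1152, 1369, 1586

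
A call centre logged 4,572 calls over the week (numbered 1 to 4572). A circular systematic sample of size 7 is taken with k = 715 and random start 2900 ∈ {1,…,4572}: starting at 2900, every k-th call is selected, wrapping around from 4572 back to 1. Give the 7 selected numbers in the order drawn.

Selection 1: 2900
Selection 2: 2900 + 715 = 3615
Selection 3: 3615 + 715 = 4330
Selection 4: 4330 + 715 = 5045 → 5045 − 4572 = 473
Selection 5: 473 + 715 = 1188
Selection 6: 1188 + 715 = 1903
Selection 7: 1903 + 715 = 2618

2900, 3615, 4330, 473, 1188, 1903, 2618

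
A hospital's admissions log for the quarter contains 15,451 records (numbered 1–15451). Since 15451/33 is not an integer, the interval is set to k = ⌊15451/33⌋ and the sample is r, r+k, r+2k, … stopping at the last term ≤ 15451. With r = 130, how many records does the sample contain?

k = ⌊15451/33⌋ = 468
Achieved size = ⌊(15451 − 130)/468⌋ + 1 = ⌊15321/468⌋ + 1 = 32 + 1 = 33
(last selection: 130 + 32×468 = 15106 ≤ 15451; next would be 15574 > 15451)

33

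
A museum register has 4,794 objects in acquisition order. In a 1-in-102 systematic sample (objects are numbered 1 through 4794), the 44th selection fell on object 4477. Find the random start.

k = 102
r = 4477 − (44−1)×102 = 4477 − 4386 = 91

91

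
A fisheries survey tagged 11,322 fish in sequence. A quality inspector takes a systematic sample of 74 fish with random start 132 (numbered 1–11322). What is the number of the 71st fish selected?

k = 11322/74 = 153
71st selection = r + (71−1)·k = 132 + 70×153 = 132 + 10710 = 10842

10842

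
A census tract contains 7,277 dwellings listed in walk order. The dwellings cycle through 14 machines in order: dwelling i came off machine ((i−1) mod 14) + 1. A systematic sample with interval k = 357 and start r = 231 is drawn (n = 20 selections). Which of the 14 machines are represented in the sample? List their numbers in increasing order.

Consecutive selections differ by k = 357, so their machine numbers differ by 357 mod 14 = 7.
gcd(357, 14) = 7, so the sample visits 14/7 = 2 distinct residues mod 14.
Start 231 is machine 7; the machines hit are 7, 14.

7, 14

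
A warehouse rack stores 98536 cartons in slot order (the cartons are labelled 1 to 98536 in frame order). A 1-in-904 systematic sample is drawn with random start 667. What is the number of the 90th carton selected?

81123

k = 904
90th selection = r + (90−1)·k = 667 + 89×904 = 667 + 80456 = 81123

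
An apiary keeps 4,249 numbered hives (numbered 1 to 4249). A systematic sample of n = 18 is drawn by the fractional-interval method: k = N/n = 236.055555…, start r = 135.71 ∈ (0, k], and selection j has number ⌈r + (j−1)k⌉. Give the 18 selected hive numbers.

j=1: r + 0k = 135.71 → ⌈·⌉ = 136
j=2: r + 1k = 371.765555… → ⌈·⌉ = 372
j=3: r + 2k = 607.821111… → ⌈·⌉ = 608
j=4: r + 3k = 843.876666… → ⌈·⌉ = 844
j=5: r + 4k = 1079.932222… → ⌈·⌉ = 1080
j=6: r + 5k = 1315.987777… → ⌈·⌉ = 1316
j=7: r + 6k = 1552.043333… → ⌈·⌉ = 1553
j=8: r + 7k = 1788.098888… → ⌈·⌉ = 1789
j=9: r + 8k = 2024.154444… → ⌈·⌉ = 2025
j=10: r + 9k = 2260.21 → ⌈·⌉ = 2261
j=11: r + 10k = 2496.265555… → ⌈·⌉ = 2497
j=12: r + 11k = 2732.321111… → ⌈·⌉ = 2733
j=13: r + 12k = 2968.376666… → ⌈·⌉ = 2969
j=14: r + 13k = 3204.432222… → ⌈·⌉ = 3205
j=15: r + 14k = 3440.487777… → ⌈·⌉ = 3441
j=16: r + 15k = 3676.543333… → ⌈·⌉ = 3677
j=17: r + 16k = 3912.598888… → ⌈·⌉ = 3913
j=18: r + 17k = 4148.654444… → ⌈·⌉ = 4149

136, 372, 608, 844, 1080, 1316, 1553, 1789, 2025, 2261, 2497, 2733, 2969, 3205, 3441, 3677, 3913, 4149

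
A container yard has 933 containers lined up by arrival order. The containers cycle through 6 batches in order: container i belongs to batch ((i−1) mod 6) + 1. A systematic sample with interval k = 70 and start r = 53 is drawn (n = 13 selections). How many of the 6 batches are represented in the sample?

Consecutive selections differ by k = 70, so their batch numbers differ by 70 mod 6 = 4.
gcd(70, 6) = 2, so the sample visits 6/2 = 3 distinct residues mod 6.
Start 53 is batch 5; the batches hit are 1, 3, 5.

3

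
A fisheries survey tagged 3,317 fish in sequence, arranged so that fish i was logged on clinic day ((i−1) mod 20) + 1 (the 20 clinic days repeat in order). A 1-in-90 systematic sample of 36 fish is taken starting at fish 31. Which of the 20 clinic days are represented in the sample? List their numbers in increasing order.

Consecutive selections differ by k = 90, so their clinic day numbers differ by 90 mod 20 = 10.
gcd(90, 20) = 10, so the sample visits 20/10 = 2 distinct residues mod 20.
Start 31 is clinic day 11; the clinic days hit are 1, 11.

1, 11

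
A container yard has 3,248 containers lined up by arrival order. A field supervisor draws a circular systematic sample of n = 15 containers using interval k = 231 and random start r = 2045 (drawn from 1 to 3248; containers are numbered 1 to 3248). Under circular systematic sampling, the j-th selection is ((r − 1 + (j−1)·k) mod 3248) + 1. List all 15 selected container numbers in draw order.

2045, 2276, 2507, 2738, 2969, 3200, 183, 414, 645, 876, 1107, 1338, 1569, 1800, 2031

Selection 1: 2045
Selection 2: 2045 + 231 = 2276
Selection 3: 2276 + 231 = 2507
Selection 4: 2507 + 231 = 2738
Selection 5: 2738 + 231 = 2969
Selection 6: 2969 + 231 = 3200
Selection 7: 3200 + 231 = 3431 → 3431 − 3248 = 183
Selection 8: 183 + 231 = 414
Selection 9: 414 + 231 = 645
Selection 10: 645 + 231 = 876
Selection 11: 876 + 231 = 1107
Selection 12: 1107 + 231 = 1338
Selection 13: 1338 + 231 = 1569
Selection 14: 1569 + 231 = 1800
Selection 15: 1800 + 231 = 2031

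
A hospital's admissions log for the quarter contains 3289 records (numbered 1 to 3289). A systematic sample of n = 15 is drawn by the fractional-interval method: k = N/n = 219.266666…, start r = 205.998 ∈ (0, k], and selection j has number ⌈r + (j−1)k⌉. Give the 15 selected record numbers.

j=1: r + 0k = 205.998 → ⌈·⌉ = 206
j=2: r + 1k = 425.264666… → ⌈·⌉ = 426
j=3: r + 2k = 644.531333… → ⌈·⌉ = 645
j=4: r + 3k = 863.798 → ⌈·⌉ = 864
j=5: r + 4k = 1083.064666… → ⌈·⌉ = 1084
j=6: r + 5k = 1302.331333… → ⌈·⌉ = 1303
j=7: r + 6k = 1521.598 → ⌈·⌉ = 1522
j=8: r + 7k = 1740.864666… → ⌈·⌉ = 1741
j=9: r + 8k = 1960.131333… → ⌈·⌉ = 1961
j=10: r + 9k = 2179.398 → ⌈·⌉ = 2180
j=11: r + 10k = 2398.664666… → ⌈·⌉ = 2399
j=12: r + 11k = 2617.931333… → ⌈·⌉ = 2618
j=13: r + 12k = 2837.198 → ⌈·⌉ = 2838
j=14: r + 13k = 3056.464666… → ⌈·⌉ = 3057
j=15: r + 14k = 3275.731333… → ⌈·⌉ = 3276

206, 426, 645, 864, 1084, 1303, 1522, 1741, 1961, 2180, 2399, 2618, 2838, 3057, 3276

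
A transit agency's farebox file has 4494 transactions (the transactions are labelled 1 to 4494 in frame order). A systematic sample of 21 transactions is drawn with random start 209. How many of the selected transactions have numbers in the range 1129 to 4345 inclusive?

k = 4494/21 = 214
First selection ≥ 1129: 209 + ⌈(1129−209)/214⌉·214 = 209 + 5×214 = 1279
Last selection ≤ 4345: 209 + ⌊(4345−209)/214⌋·214 = 209 + 19×214 = 4275
Count = 19 − 5 + 1 = 15

15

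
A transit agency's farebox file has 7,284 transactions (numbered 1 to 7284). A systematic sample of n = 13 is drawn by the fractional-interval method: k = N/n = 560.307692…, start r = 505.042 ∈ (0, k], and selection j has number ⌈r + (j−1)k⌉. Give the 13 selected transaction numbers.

506, 1066, 1626, 2186, 2747, 3307, 3867, 4428, 4988, 5548, 6109, 6669, 7229

j=1: r + 0k = 505.042 → ⌈·⌉ = 506
j=2: r + 1k = 1065.349692… → ⌈·⌉ = 1066
j=3: r + 2k = 1625.657384… → ⌈·⌉ = 1626
j=4: r + 3k = 2185.965076… → ⌈·⌉ = 2186
j=5: r + 4k = 2746.272769… → ⌈·⌉ = 2747
j=6: r + 5k = 3306.580461… → ⌈·⌉ = 3307
j=7: r + 6k = 3866.888153… → ⌈·⌉ = 3867
j=8: r + 7k = 4427.195846… → ⌈·⌉ = 4428
j=9: r + 8k = 4987.503538… → ⌈·⌉ = 4988
j=10: r + 9k = 5547.811230… → ⌈·⌉ = 5548
j=11: r + 10k = 6108.118923… → ⌈·⌉ = 6109
j=12: r + 11k = 6668.426615… → ⌈·⌉ = 6669
j=13: r + 12k = 7228.734307… → ⌈·⌉ = 7229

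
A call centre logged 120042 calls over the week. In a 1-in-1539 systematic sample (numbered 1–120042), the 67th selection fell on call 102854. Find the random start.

k = 1539
r = 102854 − (67−1)×1539 = 102854 − 101574 = 1280

1280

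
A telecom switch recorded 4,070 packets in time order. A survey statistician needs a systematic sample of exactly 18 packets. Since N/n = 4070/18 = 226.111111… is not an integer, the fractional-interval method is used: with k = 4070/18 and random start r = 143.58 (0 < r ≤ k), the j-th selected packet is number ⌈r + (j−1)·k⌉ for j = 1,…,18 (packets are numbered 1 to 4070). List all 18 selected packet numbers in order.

144, 370, 596, 822, 1049, 1275, 1501, 1727, 1953, 2179, 2405, 2631, 2857, 3084, 3310, 3536, 3762, 3988

j=1: r + 0k = 143.58 → ⌈·⌉ = 144
j=2: r + 1k = 369.691111… → ⌈·⌉ = 370
j=3: r + 2k = 595.802222… → ⌈·⌉ = 596
j=4: r + 3k = 821.913333… → ⌈·⌉ = 822
j=5: r + 4k = 1048.024444… → ⌈·⌉ = 1049
j=6: r + 5k = 1274.135555… → ⌈·⌉ = 1275
j=7: r + 6k = 1500.246666… → ⌈·⌉ = 1501
j=8: r + 7k = 1726.357777… → ⌈·⌉ = 1727
j=9: r + 8k = 1952.468888… → ⌈·⌉ = 1953
j=10: r + 9k = 2178.58 → ⌈·⌉ = 2179
j=11: r + 10k = 2404.691111… → ⌈·⌉ = 2405
j=12: r + 11k = 2630.802222… → ⌈·⌉ = 2631
j=13: r + 12k = 2856.913333… → ⌈·⌉ = 2857
j=14: r + 13k = 3083.024444… → ⌈·⌉ = 3084
j=15: r + 14k = 3309.135555… → ⌈·⌉ = 3310
j=16: r + 15k = 3535.246666… → ⌈·⌉ = 3536
j=17: r + 16k = 3761.357777… → ⌈·⌉ = 3762
j=18: r + 17k = 3987.468888… → ⌈·⌉ = 3988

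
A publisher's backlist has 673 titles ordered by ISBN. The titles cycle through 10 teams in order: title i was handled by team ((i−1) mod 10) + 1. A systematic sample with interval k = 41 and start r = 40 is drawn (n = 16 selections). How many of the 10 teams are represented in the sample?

Consecutive selections differ by k = 41, so their team numbers differ by 41 mod 10 = 1.
gcd(41, 10) = 1, so the sample visits 10/1 = 10 distinct residues mod 10.
Start 40 is team 10; the teams hit are 1, 2, 3, 4, 5, 6, 7, 8, 9, 10.

10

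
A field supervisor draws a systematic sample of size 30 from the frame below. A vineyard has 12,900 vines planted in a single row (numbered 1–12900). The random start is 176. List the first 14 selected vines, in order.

176, 606, 1036, 1466, 1896, 2326, 2756, 3186, 3616, 4046, 4476, 4906, 5336, 5766

k = N/n = 12900/30 = 430
vine 1: 176
vine 2: 176 + 430 = 606
vine 3: 606 + 430 = 1036
vine 4: 1036 + 430 = 1466
vine 5: 1466 + 430 = 1896
vine 6: 1896 + 430 = 2326
vine 7: 2326 + 430 = 2756
vine 8: 2756 + 430 = 3186
vine 9: 3186 + 430 = 3616
vine 10: 3616 + 430 = 4046
vine 11: 4046 + 430 = 4476
vine 12: 4476 + 430 = 4906
vine 13: 4906 + 430 = 5336
vine 14: 5336 + 430 = 5766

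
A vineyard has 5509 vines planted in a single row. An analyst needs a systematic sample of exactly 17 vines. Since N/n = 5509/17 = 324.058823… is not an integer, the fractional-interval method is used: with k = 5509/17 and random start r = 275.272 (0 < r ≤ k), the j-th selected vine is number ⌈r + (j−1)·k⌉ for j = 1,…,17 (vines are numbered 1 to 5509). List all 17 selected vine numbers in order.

276, 600, 924, 1248, 1572, 1896, 2220, 2544, 2868, 3192, 3516, 3840, 4164, 4489, 4813, 5137, 5461

j=1: r + 0k = 275.272 → ⌈·⌉ = 276
j=2: r + 1k = 599.330823… → ⌈·⌉ = 600
j=3: r + 2k = 923.389647… → ⌈·⌉ = 924
j=4: r + 3k = 1247.448470… → ⌈·⌉ = 1248
j=5: r + 4k = 1571.507294… → ⌈·⌉ = 1572
j=6: r + 5k = 1895.566117… → ⌈·⌉ = 1896
j=7: r + 6k = 2219.624941… → ⌈·⌉ = 2220
j=8: r + 7k = 2543.683764… → ⌈·⌉ = 2544
j=9: r + 8k = 2867.742588… → ⌈·⌉ = 2868
j=10: r + 9k = 3191.801411… → ⌈·⌉ = 3192
j=11: r + 10k = 3515.860235… → ⌈·⌉ = 3516
j=12: r + 11k = 3839.919058… → ⌈·⌉ = 3840
j=13: r + 12k = 4163.977882… → ⌈·⌉ = 4164
j=14: r + 13k = 4488.036705… → ⌈·⌉ = 4489
j=15: r + 14k = 4812.095529… → ⌈·⌉ = 4813
j=16: r + 15k = 5136.154352… → ⌈·⌉ = 5137
j=17: r + 16k = 5460.213176… → ⌈·⌉ = 5461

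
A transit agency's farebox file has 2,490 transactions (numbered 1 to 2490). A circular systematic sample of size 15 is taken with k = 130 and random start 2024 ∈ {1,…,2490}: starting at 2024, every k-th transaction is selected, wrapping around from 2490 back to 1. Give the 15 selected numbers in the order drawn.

Selection 1: 2024
Selection 2: 2024 + 130 = 2154
Selection 3: 2154 + 130 = 2284
Selection 4: 2284 + 130 = 2414
Selection 5: 2414 + 130 = 2544 → 2544 − 2490 = 54
Selection 6: 54 + 130 = 184
Selection 7: 184 + 130 = 314
Selection 8: 314 + 130 = 444
Selection 9: 444 + 130 = 574
Selection 10: 574 + 130 = 704
Selection 11: 704 + 130 = 834
Selection 12: 834 + 130 = 964
Selection 13: 964 + 130 = 1094
Selection 14: 1094 + 130 = 1224
Selection 15: 1224 + 130 = 1354

2024, 2154, 2284, 2414, 54, 184, 314, 444, 574, 704, 834, 964, 1094, 1224, 1354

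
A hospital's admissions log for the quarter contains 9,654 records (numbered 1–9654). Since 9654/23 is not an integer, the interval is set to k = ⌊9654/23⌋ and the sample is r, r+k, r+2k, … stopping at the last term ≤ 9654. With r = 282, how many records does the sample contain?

23

k = ⌊9654/23⌋ = 419
Achieved size = ⌊(9654 − 282)/419⌋ + 1 = ⌊9372/419⌋ + 1 = 22 + 1 = 23
(last selection: 282 + 22×419 = 9500 ≤ 9654; next would be 9919 > 9654)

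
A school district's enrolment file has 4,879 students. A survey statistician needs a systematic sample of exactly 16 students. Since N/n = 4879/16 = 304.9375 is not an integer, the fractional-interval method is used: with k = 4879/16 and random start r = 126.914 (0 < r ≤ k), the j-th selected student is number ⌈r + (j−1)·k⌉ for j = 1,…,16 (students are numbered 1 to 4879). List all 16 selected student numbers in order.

j=1: r + 0k = 126.914 → ⌈·⌉ = 127
j=2: r + 1k = 431.8515 → ⌈·⌉ = 432
j=3: r + 2k = 736.789 → ⌈·⌉ = 737
j=4: r + 3k = 1041.7265 → ⌈·⌉ = 1042
j=5: r + 4k = 1346.664 → ⌈·⌉ = 1347
j=6: r + 5k = 1651.6015 → ⌈·⌉ = 1652
j=7: r + 6k = 1956.539 → ⌈·⌉ = 1957
j=8: r + 7k = 2261.4765 → ⌈·⌉ = 2262
j=9: r + 8k = 2566.414 → ⌈·⌉ = 2567
j=10: r + 9k = 2871.3515 → ⌈·⌉ = 2872
j=11: r + 10k = 3176.289 → ⌈·⌉ = 3177
j=12: r + 11k = 3481.2265 → ⌈·⌉ = 3482
j=13: r + 12k = 3786.164 → ⌈·⌉ = 3787
j=14: r + 13k = 4091.1015 → ⌈·⌉ = 4092
j=15: r + 14k = 4396.039 → ⌈·⌉ = 4397
j=16: r + 15k = 4700.9765 → ⌈·⌉ = 4701

127, 432, 737, 1042, 1347, 1652, 1957, 2262, 2567, 2872, 3177, 3482, 3787, 4092, 4397, 4701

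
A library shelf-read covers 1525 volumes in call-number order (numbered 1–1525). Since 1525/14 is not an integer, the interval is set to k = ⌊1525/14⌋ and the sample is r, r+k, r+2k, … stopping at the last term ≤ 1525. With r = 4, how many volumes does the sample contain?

k = ⌊1525/14⌋ = 108
Achieved size = ⌊(1525 − 4)/108⌋ + 1 = ⌊1521/108⌋ + 1 = 14 + 1 = 15
(last selection: 4 + 14×108 = 1516 ≤ 1525; next would be 1624 > 1525)

15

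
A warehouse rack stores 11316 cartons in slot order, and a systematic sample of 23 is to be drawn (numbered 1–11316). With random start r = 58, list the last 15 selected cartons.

k = N/n = 11316/23 = 492
9th selection = 58 + 8×492 = 3994
10th: 3994 + 492 = 4486
11th: 4486 + 492 = 4978
12th: 4978 + 492 = 5470
13th: 5470 + 492 = 5962
14th: 5962 + 492 = 6454
15th: 6454 + 492 = 6946
16th: 6946 + 492 = 7438
17th: 7438 + 492 = 7930
18th: 7930 + 492 = 8422
19th: 8422 + 492 = 8914
20th: 8914 + 492 = 9406
21st: 9406 + 492 = 9898
22nd: 9898 + 492 = 10390
23rd: 10390 + 492 = 10882

3994, 4486, 4978, 5470, 5962, 6454, 6946, 7438, 7930, 8422, 8914, 9406, 9898, 10390, 10882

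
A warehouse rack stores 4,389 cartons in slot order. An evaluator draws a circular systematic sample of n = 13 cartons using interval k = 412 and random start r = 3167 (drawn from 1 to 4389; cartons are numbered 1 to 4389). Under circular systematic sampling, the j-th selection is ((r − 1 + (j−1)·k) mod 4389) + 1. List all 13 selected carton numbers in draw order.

3167, 3579, 3991, 14, 426, 838, 1250, 1662, 2074, 2486, 2898, 3310, 3722

Selection 1: 3167
Selection 2: 3167 + 412 = 3579
Selection 3: 3579 + 412 = 3991
Selection 4: 3991 + 412 = 4403 → 4403 − 4389 = 14
Selection 5: 14 + 412 = 426
Selection 6: 426 + 412 = 838
Selection 7: 838 + 412 = 1250
Selection 8: 1250 + 412 = 1662
Selection 9: 1662 + 412 = 2074
Selection 10: 2074 + 412 = 2486
Selection 11: 2486 + 412 = 2898
Selection 12: 2898 + 412 = 3310
Selection 13: 3310 + 412 = 3722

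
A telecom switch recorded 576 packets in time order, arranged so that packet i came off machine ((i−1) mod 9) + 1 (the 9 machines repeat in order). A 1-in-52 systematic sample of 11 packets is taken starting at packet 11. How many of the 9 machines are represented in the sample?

9

Consecutive selections differ by k = 52, so their machine numbers differ by 52 mod 9 = 7.
gcd(52, 9) = 1, so the sample visits 9/1 = 9 distinct residues mod 9.
Start 11 is machine 2; the machines hit are 1, 2, 3, 4, 5, 6, 7, 8, 9.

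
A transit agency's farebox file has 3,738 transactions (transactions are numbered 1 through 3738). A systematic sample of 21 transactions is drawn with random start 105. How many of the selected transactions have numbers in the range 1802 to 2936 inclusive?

k = 3738/21 = 178
First selection ≥ 1802: 105 + ⌈(1802−105)/178⌉·178 = 105 + 10×178 = 1885
Last selection ≤ 2936: 105 + ⌊(2936−105)/178⌋·178 = 105 + 15×178 = 2775
Count = 15 − 10 + 1 = 6

6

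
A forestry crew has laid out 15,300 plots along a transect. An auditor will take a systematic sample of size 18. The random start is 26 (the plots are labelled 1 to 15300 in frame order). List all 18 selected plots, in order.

k = N/n = 15300/18 = 850
plot 1: 26
plot 2: 26 + 850 = 876
plot 3: 876 + 850 = 1726
plot 4: 1726 + 850 = 2576
plot 5: 2576 + 850 = 3426
plot 6: 3426 + 850 = 4276
plot 7: 4276 + 850 = 5126
plot 8: 5126 + 850 = 5976
plot 9: 5976 + 850 = 6826
plot 10: 6826 + 850 = 7676
plot 11: 7676 + 850 = 8526
plot 12: 8526 + 850 = 9376
plot 13: 9376 + 850 = 10226
plot 14: 10226 + 850 = 11076
plot 15: 11076 + 850 = 11926
plot 16: 11926 + 850 = 12776
plot 17: 12776 + 850 = 13626
plot 18: 13626 + 850 = 14476

26, 876, 1726, 2576, 3426, 4276, 5126, 5976, 6826, 7676, 8526, 9376, 10226, 11076, 11926, 12776, 13626, 14476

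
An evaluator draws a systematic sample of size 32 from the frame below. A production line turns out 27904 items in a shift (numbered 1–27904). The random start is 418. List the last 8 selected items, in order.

k = N/n = 27904/32 = 872
25th selection = 418 + 24×872 = 21346
26th: 21346 + 872 = 22218
27th: 22218 + 872 = 23090
28th: 23090 + 872 = 23962
29th: 23962 + 872 = 24834
30th: 24834 + 872 = 25706
31st: 25706 + 872 = 26578
32nd: 26578 + 872 = 27450

21346, 22218, 23090, 23962, 24834, 25706, 26578, 27450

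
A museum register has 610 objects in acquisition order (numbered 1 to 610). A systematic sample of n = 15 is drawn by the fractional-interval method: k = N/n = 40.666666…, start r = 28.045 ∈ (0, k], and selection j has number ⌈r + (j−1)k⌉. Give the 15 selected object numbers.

j=1: r + 0k = 28.045 → ⌈·⌉ = 29
j=2: r + 1k = 68.711666… → ⌈·⌉ = 69
j=3: r + 2k = 109.378333… → ⌈·⌉ = 110
j=4: r + 3k = 150.045 → ⌈·⌉ = 151
j=5: r + 4k = 190.711666… → ⌈·⌉ = 191
j=6: r + 5k = 231.378333… → ⌈·⌉ = 232
j=7: r + 6k = 272.045 → ⌈·⌉ = 273
j=8: r + 7k = 312.711666… → ⌈·⌉ = 313
j=9: r + 8k = 353.378333… → ⌈·⌉ = 354
j=10: r + 9k = 394.045 → ⌈·⌉ = 395
j=11: r + 10k = 434.711666… → ⌈·⌉ = 435
j=12: r + 11k = 475.378333… → ⌈·⌉ = 476
j=13: r + 12k = 516.045 → ⌈·⌉ = 517
j=14: r + 13k = 556.711666… → ⌈·⌉ = 557
j=15: r + 14k = 597.378333… → ⌈·⌉ = 598

29, 69, 110, 151, 191, 232, 273, 313, 354, 395, 435, 476, 517, 557, 598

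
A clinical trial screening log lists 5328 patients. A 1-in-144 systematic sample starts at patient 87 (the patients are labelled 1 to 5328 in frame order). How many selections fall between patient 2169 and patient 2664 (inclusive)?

3

k = 144
First selection ≥ 2169: 87 + ⌈(2169−87)/144⌉·144 = 87 + 15×144 = 2247
Last selection ≤ 2664: 87 + ⌊(2664−87)/144⌋·144 = 87 + 17×144 = 2535
Count = 17 − 15 + 1 = 3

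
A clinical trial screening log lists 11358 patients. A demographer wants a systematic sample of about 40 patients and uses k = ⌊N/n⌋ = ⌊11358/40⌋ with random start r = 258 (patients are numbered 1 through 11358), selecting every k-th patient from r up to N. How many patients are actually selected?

40

k = ⌊11358/40⌋ = 283
Achieved size = ⌊(11358 − 258)/283⌋ + 1 = ⌊11100/283⌋ + 1 = 39 + 1 = 40
(last selection: 258 + 39×283 = 11295 ≤ 11358; next would be 11578 > 11358)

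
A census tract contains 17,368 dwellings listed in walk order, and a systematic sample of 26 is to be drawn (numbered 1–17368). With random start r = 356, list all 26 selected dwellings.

356, 1024, 1692, 2360, 3028, 3696, 4364, 5032, 5700, 6368, 7036, 7704, 8372, 9040, 9708, 10376, 11044, 11712, 12380, 13048, 13716, 14384, 15052, 15720, 16388, 17056

k = N/n = 17368/26 = 668
dwelling 1: 356
dwelling 2: 356 + 668 = 1024
dwelling 3: 1024 + 668 = 1692
dwelling 4: 1692 + 668 = 2360
dwelling 5: 2360 + 668 = 3028
dwelling 6: 3028 + 668 = 3696
dwelling 7: 3696 + 668 = 4364
dwelling 8: 4364 + 668 = 5032
dwelling 9: 5032 + 668 = 5700
dwelling 10: 5700 + 668 = 6368
dwelling 11: 6368 + 668 = 7036
dwelling 12: 7036 + 668 = 7704
dwelling 13: 7704 + 668 = 8372
dwelling 14: 8372 + 668 = 9040
dwelling 15: 9040 + 668 = 9708
dwelling 16: 9708 + 668 = 10376
dwelling 17: 10376 + 668 = 11044
dwelling 18: 11044 + 668 = 11712
dwelling 19: 11712 + 668 = 12380
dwelling 20: 12380 + 668 = 13048
dwelling 21: 13048 + 668 = 13716
dwelling 22: 13716 + 668 = 14384
dwelling 23: 14384 + 668 = 15052
dwelling 24: 15052 + 668 = 15720
dwelling 25: 15720 + 668 = 16388
dwelling 26: 16388 + 668 = 17056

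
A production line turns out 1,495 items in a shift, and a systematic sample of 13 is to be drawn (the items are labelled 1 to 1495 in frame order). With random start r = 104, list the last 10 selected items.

449, 564, 679, 794, 909, 1024, 1139, 1254, 1369, 1484

k = N/n = 1495/13 = 115
4th selection = 104 + 3×115 = 449
5th: 449 + 115 = 564
6th: 564 + 115 = 679
7th: 679 + 115 = 794
8th: 794 + 115 = 909
9th: 909 + 115 = 1024
10th: 1024 + 115 = 1139
11th: 1139 + 115 = 1254
12th: 1254 + 115 = 1369
13th: 1369 + 115 = 1484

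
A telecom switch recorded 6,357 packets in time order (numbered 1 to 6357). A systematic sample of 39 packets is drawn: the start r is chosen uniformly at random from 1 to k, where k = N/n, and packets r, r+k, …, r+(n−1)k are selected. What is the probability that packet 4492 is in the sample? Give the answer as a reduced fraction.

k = 6357/39 = 163.
Packet 4492 is selected iff r ≡ 4492 (mod 163); exactly one such r in {1,…,163}.
Inclusion probability = 1/163.

1/163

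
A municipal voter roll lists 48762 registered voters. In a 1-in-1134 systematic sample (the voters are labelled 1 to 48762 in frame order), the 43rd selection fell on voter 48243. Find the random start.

k = 1134
r = 48243 − (43−1)×1134 = 48243 − 47628 = 615

615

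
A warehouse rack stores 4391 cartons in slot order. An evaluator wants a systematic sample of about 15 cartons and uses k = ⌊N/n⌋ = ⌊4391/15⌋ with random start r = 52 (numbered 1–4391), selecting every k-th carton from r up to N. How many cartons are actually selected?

15

k = ⌊4391/15⌋ = 292
Achieved size = ⌊(4391 − 52)/292⌋ + 1 = ⌊4339/292⌋ + 1 = 14 + 1 = 15
(last selection: 52 + 14×292 = 4140 ≤ 4391; next would be 4432 > 4391)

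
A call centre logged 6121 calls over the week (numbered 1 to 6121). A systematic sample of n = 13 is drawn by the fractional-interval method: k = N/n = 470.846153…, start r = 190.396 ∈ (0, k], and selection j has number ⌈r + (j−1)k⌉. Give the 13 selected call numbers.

j=1: r + 0k = 190.396 → ⌈·⌉ = 191
j=2: r + 1k = 661.242153… → ⌈·⌉ = 662
j=3: r + 2k = 1132.088307… → ⌈·⌉ = 1133
j=4: r + 3k = 1602.934461… → ⌈·⌉ = 1603
j=5: r + 4k = 2073.780615… → ⌈·⌉ = 2074
j=6: r + 5k = 2544.626769… → ⌈·⌉ = 2545
j=7: r + 6k = 3015.472923… → ⌈·⌉ = 3016
j=8: r + 7k = 3486.319076… → ⌈·⌉ = 3487
j=9: r + 8k = 3957.165230… → ⌈·⌉ = 3958
j=10: r + 9k = 4428.011384… → ⌈·⌉ = 4429
j=11: r + 10k = 4898.857538… → ⌈·⌉ = 4899
j=12: r + 11k = 5369.703692… → ⌈·⌉ = 5370
j=13: r + 12k = 5840.549846… → ⌈·⌉ = 5841

191, 662, 1133, 1603, 2074, 2545, 3016, 3487, 3958, 4429, 4899, 5370, 5841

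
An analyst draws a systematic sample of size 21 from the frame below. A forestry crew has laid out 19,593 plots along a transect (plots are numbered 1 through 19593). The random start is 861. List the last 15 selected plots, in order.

6459, 7392, 8325, 9258, 10191, 11124, 12057, 12990, 13923, 14856, 15789, 16722, 17655, 18588, 19521

k = N/n = 19593/21 = 933
7th selection = 861 + 6×933 = 6459
8th: 6459 + 933 = 7392
9th: 7392 + 933 = 8325
10th: 8325 + 933 = 9258
11th: 9258 + 933 = 10191
12th: 10191 + 933 = 11124
13th: 11124 + 933 = 12057
14th: 12057 + 933 = 12990
15th: 12990 + 933 = 13923
16th: 13923 + 933 = 14856
17th: 14856 + 933 = 15789
18th: 15789 + 933 = 16722
19th: 16722 + 933 = 17655
20th: 17655 + 933 = 18588
21st: 18588 + 933 = 19521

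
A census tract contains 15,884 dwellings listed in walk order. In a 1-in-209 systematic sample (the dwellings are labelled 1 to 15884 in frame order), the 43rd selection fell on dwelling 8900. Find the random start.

k = 209
r = 8900 − (43−1)×209 = 8900 − 8778 = 122

122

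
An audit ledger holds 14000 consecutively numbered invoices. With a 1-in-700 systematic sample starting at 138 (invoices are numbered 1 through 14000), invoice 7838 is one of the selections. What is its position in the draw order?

k = 700
position = (7838 − 138)/700 + 1 = 7700/700 + 1 = 11 + 1 = 12

12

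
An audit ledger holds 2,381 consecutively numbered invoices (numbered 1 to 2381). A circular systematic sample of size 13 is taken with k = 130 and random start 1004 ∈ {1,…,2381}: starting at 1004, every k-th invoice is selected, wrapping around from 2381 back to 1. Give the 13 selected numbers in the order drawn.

1004, 1134, 1264, 1394, 1524, 1654, 1784, 1914, 2044, 2174, 2304, 53, 183

Selection 1: 1004
Selection 2: 1004 + 130 = 1134
Selection 3: 1134 + 130 = 1264
Selection 4: 1264 + 130 = 1394
Selection 5: 1394 + 130 = 1524
Selection 6: 1524 + 130 = 1654
Selection 7: 1654 + 130 = 1784
Selection 8: 1784 + 130 = 1914
Selection 9: 1914 + 130 = 2044
Selection 10: 2044 + 130 = 2174
Selection 11: 2174 + 130 = 2304
Selection 12: 2304 + 130 = 2434 → 2434 − 2381 = 53
Selection 13: 53 + 130 = 183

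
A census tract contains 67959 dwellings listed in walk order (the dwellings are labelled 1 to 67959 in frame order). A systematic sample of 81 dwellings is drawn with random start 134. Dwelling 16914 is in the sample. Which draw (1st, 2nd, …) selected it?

21

k = 67959/81 = 839
position = (16914 − 134)/839 + 1 = 16780/839 + 1 = 20 + 1 = 21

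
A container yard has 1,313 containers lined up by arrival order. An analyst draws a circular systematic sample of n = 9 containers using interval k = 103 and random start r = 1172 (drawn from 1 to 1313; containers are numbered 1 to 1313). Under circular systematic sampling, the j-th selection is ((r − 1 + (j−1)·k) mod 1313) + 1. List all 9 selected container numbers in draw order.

1172, 1275, 65, 168, 271, 374, 477, 580, 683

Selection 1: 1172
Selection 2: 1172 + 103 = 1275
Selection 3: 1275 + 103 = 1378 → 1378 − 1313 = 65
Selection 4: 65 + 103 = 168
Selection 5: 168 + 103 = 271
Selection 6: 271 + 103 = 374
Selection 7: 374 + 103 = 477
Selection 8: 477 + 103 = 580
Selection 9: 580 + 103 = 683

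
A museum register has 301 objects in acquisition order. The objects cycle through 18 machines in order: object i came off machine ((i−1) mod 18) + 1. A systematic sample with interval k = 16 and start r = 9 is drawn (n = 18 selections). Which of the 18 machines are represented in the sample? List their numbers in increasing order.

Consecutive selections differ by k = 16, so their machine numbers differ by 16 mod 18 = 16.
gcd(16, 18) = 2, so the sample visits 18/2 = 9 distinct residues mod 18.
Start 9 is machine 9; the machines hit are 1, 3, 5, 7, 9, 11, 13, 15, 17.

1, 3, 5, 7, 9, 11, 13, 15, 17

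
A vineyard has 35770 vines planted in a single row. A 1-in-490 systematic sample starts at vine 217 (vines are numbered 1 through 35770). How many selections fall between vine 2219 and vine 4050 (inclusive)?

k = 490
First selection ≥ 2219: 217 + ⌈(2219−217)/490⌉·490 = 217 + 5×490 = 2667
Last selection ≤ 4050: 217 + ⌊(4050−217)/490⌋·490 = 217 + 7×490 = 3647
Count = 7 − 5 + 1 = 3

3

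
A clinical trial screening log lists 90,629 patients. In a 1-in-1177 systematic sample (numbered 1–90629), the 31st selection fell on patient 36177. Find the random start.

k = 1177
r = 36177 − (31−1)×1177 = 36177 − 35310 = 867

867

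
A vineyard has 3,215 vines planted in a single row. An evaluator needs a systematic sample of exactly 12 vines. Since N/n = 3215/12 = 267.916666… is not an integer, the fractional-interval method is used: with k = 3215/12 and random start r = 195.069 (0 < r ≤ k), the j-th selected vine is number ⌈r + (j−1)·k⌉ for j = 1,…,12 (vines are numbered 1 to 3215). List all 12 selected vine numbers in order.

j=1: r + 0k = 195.069 → ⌈·⌉ = 196
j=2: r + 1k = 462.985666… → ⌈·⌉ = 463
j=3: r + 2k = 730.902333… → ⌈·⌉ = 731
j=4: r + 3k = 998.819 → ⌈·⌉ = 999
j=5: r + 4k = 1266.735666… → ⌈·⌉ = 1267
j=6: r + 5k = 1534.652333… → ⌈·⌉ = 1535
j=7: r + 6k = 1802.569 → ⌈·⌉ = 1803
j=8: r + 7k = 2070.485666… → ⌈·⌉ = 2071
j=9: r + 8k = 2338.402333… → ⌈·⌉ = 2339
j=10: r + 9k = 2606.319 → ⌈·⌉ = 2607
j=11: r + 10k = 2874.235666… → ⌈·⌉ = 2875
j=12: r + 11k = 3142.152333… → ⌈·⌉ = 3143

196, 463, 731, 999, 1267, 1535, 1803, 2071, 2339, 2607, 2875, 3143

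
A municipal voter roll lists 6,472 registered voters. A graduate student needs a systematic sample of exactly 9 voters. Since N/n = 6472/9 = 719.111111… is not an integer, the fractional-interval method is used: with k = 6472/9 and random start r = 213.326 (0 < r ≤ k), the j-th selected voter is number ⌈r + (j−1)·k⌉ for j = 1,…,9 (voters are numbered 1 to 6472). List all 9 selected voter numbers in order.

j=1: r + 0k = 213.326 → ⌈·⌉ = 214
j=2: r + 1k = 932.437111… → ⌈·⌉ = 933
j=3: r + 2k = 1651.548222… → ⌈·⌉ = 1652
j=4: r + 3k = 2370.659333… → ⌈·⌉ = 2371
j=5: r + 4k = 3089.770444… → ⌈·⌉ = 3090
j=6: r + 5k = 3808.881555… → ⌈·⌉ = 3809
j=7: r + 6k = 4527.992666… → ⌈·⌉ = 4528
j=8: r + 7k = 5247.103777… → ⌈·⌉ = 5248
j=9: r + 8k = 5966.214888… → ⌈·⌉ = 5967

214, 933, 1652, 2371, 3090, 3809, 4528, 5248, 5967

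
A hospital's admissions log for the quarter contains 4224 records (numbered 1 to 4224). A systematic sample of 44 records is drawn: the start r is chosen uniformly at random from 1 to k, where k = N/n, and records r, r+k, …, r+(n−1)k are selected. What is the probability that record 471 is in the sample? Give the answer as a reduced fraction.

k = 4224/44 = 96.
Record 471 is selected iff r ≡ 471 (mod 96); exactly one such r in {1,…,96}.
Inclusion probability = 1/96.

1/96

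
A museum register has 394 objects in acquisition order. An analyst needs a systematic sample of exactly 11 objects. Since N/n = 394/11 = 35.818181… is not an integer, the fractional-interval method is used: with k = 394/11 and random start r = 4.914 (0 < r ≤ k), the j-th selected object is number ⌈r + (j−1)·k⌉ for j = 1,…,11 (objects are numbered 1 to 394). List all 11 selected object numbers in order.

5, 41, 77, 113, 149, 185, 220, 256, 292, 328, 364

j=1: r + 0k = 4.914 → ⌈·⌉ = 5
j=2: r + 1k = 40.732181… → ⌈·⌉ = 41
j=3: r + 2k = 76.550363… → ⌈·⌉ = 77
j=4: r + 3k = 112.368545… → ⌈·⌉ = 113
j=5: r + 4k = 148.186727… → ⌈·⌉ = 149
j=6: r + 5k = 184.004909… → ⌈·⌉ = 185
j=7: r + 6k = 219.823090… → ⌈·⌉ = 220
j=8: r + 7k = 255.641272… → ⌈·⌉ = 256
j=9: r + 8k = 291.459454… → ⌈·⌉ = 292
j=10: r + 9k = 327.277636… → ⌈·⌉ = 328
j=11: r + 10k = 363.095818… → ⌈·⌉ = 364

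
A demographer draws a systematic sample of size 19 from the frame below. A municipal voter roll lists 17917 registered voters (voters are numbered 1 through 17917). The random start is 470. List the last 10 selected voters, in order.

k = N/n = 17917/19 = 943
10th selection = 470 + 9×943 = 8957
11th: 8957 + 943 = 9900
12th: 9900 + 943 = 10843
13th: 10843 + 943 = 11786
14th: 11786 + 943 = 12729
15th: 12729 + 943 = 13672
16th: 13672 + 943 = 14615
17th: 14615 + 943 = 15558
18th: 15558 + 943 = 16501
19th: 16501 + 943 = 17444

8957, 9900, 10843, 11786, 12729, 13672, 14615, 15558, 16501, 17444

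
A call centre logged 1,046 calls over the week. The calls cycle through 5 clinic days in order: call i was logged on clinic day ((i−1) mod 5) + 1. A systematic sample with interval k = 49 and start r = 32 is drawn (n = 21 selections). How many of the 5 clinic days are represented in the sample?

5

Consecutive selections differ by k = 49, so their clinic day numbers differ by 49 mod 5 = 4.
gcd(49, 5) = 1, so the sample visits 5/1 = 5 distinct residues mod 5.
Start 32 is clinic day 2; the clinic days hit are 1, 2, 3, 4, 5.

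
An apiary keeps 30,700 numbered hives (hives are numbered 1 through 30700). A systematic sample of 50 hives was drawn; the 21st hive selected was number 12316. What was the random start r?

36

k = 30700/50 = 614
r = 12316 − (21−1)×614 = 12316 − 12280 = 36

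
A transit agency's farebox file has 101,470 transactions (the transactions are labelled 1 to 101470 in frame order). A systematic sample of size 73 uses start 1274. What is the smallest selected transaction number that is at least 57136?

58264

k = 101470/73 = 1390
Steps past start: ⌈(57136 − 1274)/1390⌉ = ⌈55862/1390⌉ = 41
Selected transaction: 1274 + 41×1390 = 58264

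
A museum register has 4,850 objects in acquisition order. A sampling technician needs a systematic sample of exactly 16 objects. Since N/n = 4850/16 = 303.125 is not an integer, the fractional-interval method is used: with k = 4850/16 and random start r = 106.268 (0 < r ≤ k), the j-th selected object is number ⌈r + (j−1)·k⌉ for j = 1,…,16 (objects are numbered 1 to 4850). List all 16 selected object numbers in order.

107, 410, 713, 1016, 1319, 1622, 1926, 2229, 2532, 2835, 3138, 3441, 3744, 4047, 4351, 4654

j=1: r + 0k = 106.268 → ⌈·⌉ = 107
j=2: r + 1k = 409.393 → ⌈·⌉ = 410
j=3: r + 2k = 712.518 → ⌈·⌉ = 713
j=4: r + 3k = 1015.643 → ⌈·⌉ = 1016
j=5: r + 4k = 1318.768 → ⌈·⌉ = 1319
j=6: r + 5k = 1621.893 → ⌈·⌉ = 1622
j=7: r + 6k = 1925.018 → ⌈·⌉ = 1926
j=8: r + 7k = 2228.143 → ⌈·⌉ = 2229
j=9: r + 8k = 2531.268 → ⌈·⌉ = 2532
j=10: r + 9k = 2834.393 → ⌈·⌉ = 2835
j=11: r + 10k = 3137.518 → ⌈·⌉ = 3138
j=12: r + 11k = 3440.643 → ⌈·⌉ = 3441
j=13: r + 12k = 3743.768 → ⌈·⌉ = 3744
j=14: r + 13k = 4046.893 → ⌈·⌉ = 4047
j=15: r + 14k = 4350.018 → ⌈·⌉ = 4351
j=16: r + 15k = 4653.143 → ⌈·⌉ = 4654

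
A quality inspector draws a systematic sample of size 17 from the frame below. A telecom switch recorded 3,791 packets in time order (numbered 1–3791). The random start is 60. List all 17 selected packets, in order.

60, 283, 506, 729, 952, 1175, 1398, 1621, 1844, 2067, 2290, 2513, 2736, 2959, 3182, 3405, 3628

k = N/n = 3791/17 = 223
packet 1: 60
packet 2: 60 + 223 = 283
packet 3: 283 + 223 = 506
packet 4: 506 + 223 = 729
packet 5: 729 + 223 = 952
packet 6: 952 + 223 = 1175
packet 7: 1175 + 223 = 1398
packet 8: 1398 + 223 = 1621
packet 9: 1621 + 223 = 1844
packet 10: 1844 + 223 = 2067
packet 11: 2067 + 223 = 2290
packet 12: 2290 + 223 = 2513
packet 13: 2513 + 223 = 2736
packet 14: 2736 + 223 = 2959
packet 15: 2959 + 223 = 3182
packet 16: 3182 + 223 = 3405
packet 17: 3405 + 223 = 3628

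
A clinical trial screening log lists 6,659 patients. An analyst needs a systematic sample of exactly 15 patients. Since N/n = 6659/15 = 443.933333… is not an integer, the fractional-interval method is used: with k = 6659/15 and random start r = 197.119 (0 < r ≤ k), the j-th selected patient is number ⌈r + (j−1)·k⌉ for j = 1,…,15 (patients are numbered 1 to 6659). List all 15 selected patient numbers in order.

j=1: r + 0k = 197.119 → ⌈·⌉ = 198
j=2: r + 1k = 641.052333… → ⌈·⌉ = 642
j=3: r + 2k = 1084.985666… → ⌈·⌉ = 1085
j=4: r + 3k = 1528.919 → ⌈·⌉ = 1529
j=5: r + 4k = 1972.852333… → ⌈·⌉ = 1973
j=6: r + 5k = 2416.785666… → ⌈·⌉ = 2417
j=7: r + 6k = 2860.719 → ⌈·⌉ = 2861
j=8: r + 7k = 3304.652333… → ⌈·⌉ = 3305
j=9: r + 8k = 3748.585666… → ⌈·⌉ = 3749
j=10: r + 9k = 4192.519 → ⌈·⌉ = 4193
j=11: r + 10k = 4636.452333… → ⌈·⌉ = 4637
j=12: r + 11k = 5080.385666… → ⌈·⌉ = 5081
j=13: r + 12k = 5524.319 → ⌈·⌉ = 5525
j=14: r + 13k = 5968.252333… → ⌈·⌉ = 5969
j=15: r + 14k = 6412.185666… → ⌈·⌉ = 6413

198, 642, 1085, 1529, 1973, 2417, 2861, 3305, 3749, 4193, 4637, 5081, 5525, 5969, 6413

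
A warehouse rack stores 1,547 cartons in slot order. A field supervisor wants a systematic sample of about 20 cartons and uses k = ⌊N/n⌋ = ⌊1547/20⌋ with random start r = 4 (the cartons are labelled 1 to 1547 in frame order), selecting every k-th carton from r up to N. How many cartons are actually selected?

21

k = ⌊1547/20⌋ = 77
Achieved size = ⌊(1547 − 4)/77⌋ + 1 = ⌊1543/77⌋ + 1 = 20 + 1 = 21
(last selection: 4 + 20×77 = 1544 ≤ 1547; next would be 1621 > 1547)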